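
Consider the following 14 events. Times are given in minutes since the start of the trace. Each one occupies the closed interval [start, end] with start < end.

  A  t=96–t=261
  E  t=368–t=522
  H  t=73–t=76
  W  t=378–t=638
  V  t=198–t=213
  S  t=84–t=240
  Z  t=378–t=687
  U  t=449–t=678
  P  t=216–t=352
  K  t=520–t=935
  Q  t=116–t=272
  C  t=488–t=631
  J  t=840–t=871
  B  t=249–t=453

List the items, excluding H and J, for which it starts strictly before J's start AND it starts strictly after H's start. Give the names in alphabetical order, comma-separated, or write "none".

Conditions: its start is strictly before J's start (X.start < t=840) AND its start is strictly after H's start (X.start > t=73).
A: start t=96 < t=840? ✓; start t=96 > t=73? ✓ → yes.
B: start t=249 < t=840? ✓; start t=249 > t=73? ✓ → yes.
C: start t=488 < t=840? ✓; start t=488 > t=73? ✓ → yes.
E: start t=368 < t=840? ✓; start t=368 > t=73? ✓ → yes.
K: start t=520 < t=840? ✓; start t=520 > t=73? ✓ → yes.
P: start t=216 < t=840? ✓; start t=216 > t=73? ✓ → yes.
Q: start t=116 < t=840? ✓; start t=116 > t=73? ✓ → yes.
S: start t=84 < t=840? ✓; start t=84 > t=73? ✓ → yes.
U: start t=449 < t=840? ✓; start t=449 > t=73? ✓ → yes.
V: start t=198 < t=840? ✓; start t=198 > t=73? ✓ → yes.
W: start t=378 < t=840? ✓; start t=378 > t=73? ✓ → yes.
Z: start t=378 < t=840? ✓; start t=378 > t=73? ✓ → yes.
Result: A, B, C, E, K, P, Q, S, U, V, W, Z.

A, B, C, E, K, P, Q, S, U, V, W, Z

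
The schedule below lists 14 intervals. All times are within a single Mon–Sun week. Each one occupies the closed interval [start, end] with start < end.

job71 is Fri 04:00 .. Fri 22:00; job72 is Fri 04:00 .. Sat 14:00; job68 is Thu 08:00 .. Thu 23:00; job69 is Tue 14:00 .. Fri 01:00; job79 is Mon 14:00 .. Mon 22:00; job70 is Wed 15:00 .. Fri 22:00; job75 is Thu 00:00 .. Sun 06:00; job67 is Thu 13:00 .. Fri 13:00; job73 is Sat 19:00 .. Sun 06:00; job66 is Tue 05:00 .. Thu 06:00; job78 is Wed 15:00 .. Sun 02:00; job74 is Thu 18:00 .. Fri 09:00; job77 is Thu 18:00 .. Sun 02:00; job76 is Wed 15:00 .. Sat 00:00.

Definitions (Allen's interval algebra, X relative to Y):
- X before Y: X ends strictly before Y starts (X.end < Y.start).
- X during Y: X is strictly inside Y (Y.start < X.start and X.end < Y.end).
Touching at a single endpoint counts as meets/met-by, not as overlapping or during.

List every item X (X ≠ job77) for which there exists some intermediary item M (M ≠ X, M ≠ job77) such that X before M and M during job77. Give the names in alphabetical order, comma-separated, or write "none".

Target job77 = [Thu 18:00, Sun 02:00].
Intermediaries M with M during job77: job71, job72.
Via job71 — items with X before job71: job66, job68, job69, job79.
Via job72 — items with X before job72: job66, job68, job69, job79.
Union: job66, job68, job69, job79.

job66, job68, job69, job79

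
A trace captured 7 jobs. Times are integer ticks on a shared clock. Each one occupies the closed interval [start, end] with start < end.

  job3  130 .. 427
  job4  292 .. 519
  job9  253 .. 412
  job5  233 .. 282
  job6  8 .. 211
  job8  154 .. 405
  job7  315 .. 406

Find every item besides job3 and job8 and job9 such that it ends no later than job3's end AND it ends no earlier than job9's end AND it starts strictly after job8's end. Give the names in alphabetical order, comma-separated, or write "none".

Conditions: its end is no later than job3's end (X.end <= 427) AND its end is no earlier than job9's end (X.end >= 412) AND its start is strictly after job8's end (X.start > 405).
job4: end 519 <= 427? ✗; end 519 >= 412? ✓; start 292 > 405? ✗ → no.
job5: end 282 <= 427? ✓; end 282 >= 412? ✗; start 233 > 405? ✗ → no.
job6: end 211 <= 427? ✓; end 211 >= 412? ✗; start 8 > 405? ✗ → no.
job7: end 406 <= 427? ✓; end 406 >= 412? ✗; start 315 > 405? ✗ → no.
Result: none.

none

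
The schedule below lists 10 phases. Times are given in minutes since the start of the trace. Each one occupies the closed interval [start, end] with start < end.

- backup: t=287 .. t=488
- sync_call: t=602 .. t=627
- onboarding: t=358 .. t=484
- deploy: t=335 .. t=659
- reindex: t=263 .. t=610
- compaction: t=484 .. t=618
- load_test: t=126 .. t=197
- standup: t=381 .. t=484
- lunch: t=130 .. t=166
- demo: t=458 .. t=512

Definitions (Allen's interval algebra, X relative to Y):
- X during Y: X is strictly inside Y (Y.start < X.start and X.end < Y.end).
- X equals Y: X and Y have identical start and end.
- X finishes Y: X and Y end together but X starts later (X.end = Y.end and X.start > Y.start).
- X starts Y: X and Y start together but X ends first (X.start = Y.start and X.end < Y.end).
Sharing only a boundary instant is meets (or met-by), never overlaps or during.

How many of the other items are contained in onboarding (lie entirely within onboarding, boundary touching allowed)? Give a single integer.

1

Target onboarding = [t=358, t=484].
backup [t=287, t=488] → contains → no.
compaction [t=484, t=618] → met-by → no.
demo [t=458, t=512] → overlapped-by → no.
deploy [t=335, t=659] → contains → no.
load_test [t=126, t=197] → before → no.
lunch [t=130, t=166] → before → no.
reindex [t=263, t=610] → contains → no.
standup [t=381, t=484] → finishes → counts.
sync_call [t=602, t=627] → after → no.
Total: 1.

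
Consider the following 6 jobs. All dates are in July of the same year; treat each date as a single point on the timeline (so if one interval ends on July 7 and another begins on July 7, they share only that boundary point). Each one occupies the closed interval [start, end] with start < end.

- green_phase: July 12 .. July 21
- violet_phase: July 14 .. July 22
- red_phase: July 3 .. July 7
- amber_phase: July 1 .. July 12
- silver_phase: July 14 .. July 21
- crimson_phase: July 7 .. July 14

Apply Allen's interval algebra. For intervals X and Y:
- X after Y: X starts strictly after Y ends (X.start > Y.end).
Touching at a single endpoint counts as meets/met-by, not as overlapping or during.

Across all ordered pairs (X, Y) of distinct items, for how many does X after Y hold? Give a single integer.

Checking all 30 ordered pairs for relation 'after'; matching pairs in alphabetical order:
(green_phase, red_phase): green_phase after red_phase ✓
(silver_phase, amber_phase): silver_phase after amber_phase ✓
(silver_phase, red_phase): silver_phase after red_phase ✓
(violet_phase, amber_phase): violet_phase after amber_phase ✓
(violet_phase, red_phase): violet_phase after red_phase ✓
Count: 5.

5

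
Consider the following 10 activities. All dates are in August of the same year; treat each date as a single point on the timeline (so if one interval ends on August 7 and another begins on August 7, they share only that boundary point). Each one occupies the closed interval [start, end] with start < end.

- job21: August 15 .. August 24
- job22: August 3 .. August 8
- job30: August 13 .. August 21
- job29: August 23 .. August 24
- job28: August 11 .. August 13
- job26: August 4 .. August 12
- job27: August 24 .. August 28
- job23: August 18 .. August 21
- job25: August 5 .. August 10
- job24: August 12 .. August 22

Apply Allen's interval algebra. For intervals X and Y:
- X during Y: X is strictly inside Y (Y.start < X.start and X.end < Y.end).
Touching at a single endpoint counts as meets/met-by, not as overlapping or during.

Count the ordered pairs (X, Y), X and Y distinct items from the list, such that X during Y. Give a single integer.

Checking all 90 ordered pairs for relation 'during'; matching pairs in alphabetical order:
(job23, job21): job23 during job21 ✓
(job23, job24): job23 during job24 ✓
(job25, job26): job25 during job26 ✓
(job30, job24): job30 during job24 ✓
Count: 4.

4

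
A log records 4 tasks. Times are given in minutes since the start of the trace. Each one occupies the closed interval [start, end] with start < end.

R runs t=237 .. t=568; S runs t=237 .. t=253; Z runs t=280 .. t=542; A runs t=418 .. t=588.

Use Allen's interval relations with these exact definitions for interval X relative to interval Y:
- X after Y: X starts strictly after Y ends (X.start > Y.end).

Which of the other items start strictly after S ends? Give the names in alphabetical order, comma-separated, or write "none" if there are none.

A, Z

Target S = [t=237, t=253].
A [t=418, t=588] → after → yes.
R [t=237, t=568] → started-by → no.
Z [t=280, t=542] → after → yes.
Result: A, Z.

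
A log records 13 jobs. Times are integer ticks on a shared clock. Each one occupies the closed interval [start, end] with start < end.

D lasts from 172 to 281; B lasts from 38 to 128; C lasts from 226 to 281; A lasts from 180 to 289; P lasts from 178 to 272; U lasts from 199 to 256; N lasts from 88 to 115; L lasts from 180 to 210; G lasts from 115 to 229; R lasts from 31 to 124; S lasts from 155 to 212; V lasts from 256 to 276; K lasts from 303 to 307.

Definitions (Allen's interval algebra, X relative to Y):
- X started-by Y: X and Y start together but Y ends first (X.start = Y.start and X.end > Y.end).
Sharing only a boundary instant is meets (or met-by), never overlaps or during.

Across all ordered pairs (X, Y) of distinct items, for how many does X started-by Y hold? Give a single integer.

1

Checking all 156 ordered pairs for relation 'started-by'; matching pairs in alphabetical order:
(A, L): A started-by L ✓
Count: 1.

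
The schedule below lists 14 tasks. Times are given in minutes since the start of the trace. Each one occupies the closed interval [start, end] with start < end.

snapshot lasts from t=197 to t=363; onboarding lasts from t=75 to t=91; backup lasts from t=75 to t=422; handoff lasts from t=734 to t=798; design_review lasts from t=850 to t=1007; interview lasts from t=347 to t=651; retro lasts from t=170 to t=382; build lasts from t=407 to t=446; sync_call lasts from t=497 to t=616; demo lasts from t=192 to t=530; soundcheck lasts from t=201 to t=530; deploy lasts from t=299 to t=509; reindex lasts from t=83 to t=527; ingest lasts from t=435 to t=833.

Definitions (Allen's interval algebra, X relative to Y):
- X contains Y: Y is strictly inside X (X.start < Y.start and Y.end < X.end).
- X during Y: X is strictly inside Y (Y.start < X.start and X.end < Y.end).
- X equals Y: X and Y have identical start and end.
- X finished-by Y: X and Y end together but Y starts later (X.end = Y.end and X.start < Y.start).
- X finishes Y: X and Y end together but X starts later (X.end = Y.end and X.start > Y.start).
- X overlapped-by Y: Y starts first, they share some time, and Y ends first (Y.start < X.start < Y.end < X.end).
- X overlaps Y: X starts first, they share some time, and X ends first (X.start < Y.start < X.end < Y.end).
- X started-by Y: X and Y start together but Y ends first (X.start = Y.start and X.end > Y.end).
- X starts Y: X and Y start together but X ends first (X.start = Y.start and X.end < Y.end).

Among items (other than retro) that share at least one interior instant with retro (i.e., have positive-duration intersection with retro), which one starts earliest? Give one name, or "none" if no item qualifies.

backup

Target retro = [t=170, t=382].
backup [t=75, t=422] → contains → candidate.
build [t=407, t=446] → after → excluded.
demo [t=192, t=530] → overlapped-by → candidate.
deploy [t=299, t=509] → overlapped-by → candidate.
design_review [t=850, t=1007] → after → excluded.
handoff [t=734, t=798] → after → excluded.
ingest [t=435, t=833] → after → excluded.
interview [t=347, t=651] → overlapped-by → candidate.
onboarding [t=75, t=91] → before → excluded.
reindex [t=83, t=527] → contains → candidate.
snapshot [t=197, t=363] → during → candidate.
soundcheck [t=201, t=530] → overlapped-by → candidate.
sync_call [t=497, t=616] → after → excluded.
Among candidates, earliest start is t=75 → backup.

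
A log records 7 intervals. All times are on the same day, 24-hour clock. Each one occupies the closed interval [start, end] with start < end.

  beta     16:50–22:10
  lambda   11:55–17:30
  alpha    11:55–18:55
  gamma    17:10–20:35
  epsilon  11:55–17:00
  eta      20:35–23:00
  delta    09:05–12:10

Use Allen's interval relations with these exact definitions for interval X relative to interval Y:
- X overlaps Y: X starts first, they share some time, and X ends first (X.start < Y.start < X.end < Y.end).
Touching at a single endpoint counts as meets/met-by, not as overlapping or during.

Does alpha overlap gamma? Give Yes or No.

alpha = [11:55, 18:55], gamma = [17:10, 20:35].
Actual relation of alpha to gamma: overlaps.
Asked whether 'overlaps' holds → Yes.

Yes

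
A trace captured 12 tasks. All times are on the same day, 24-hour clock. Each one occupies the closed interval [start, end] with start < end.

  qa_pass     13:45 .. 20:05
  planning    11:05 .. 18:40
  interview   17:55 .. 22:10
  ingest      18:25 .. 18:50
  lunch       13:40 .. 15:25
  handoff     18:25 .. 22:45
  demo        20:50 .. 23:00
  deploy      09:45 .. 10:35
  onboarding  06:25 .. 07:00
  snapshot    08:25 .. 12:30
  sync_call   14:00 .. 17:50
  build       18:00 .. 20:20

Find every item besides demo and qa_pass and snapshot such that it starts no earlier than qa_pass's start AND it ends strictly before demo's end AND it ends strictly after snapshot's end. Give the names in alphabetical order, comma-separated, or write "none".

Conditions: its start is no earlier than qa_pass's start (X.start >= 13:45) AND its end is strictly before demo's end (X.end < 23:00) AND its end is strictly after snapshot's end (X.end > 12:30).
build: start 18:00 >= 13:45? ✓; end 20:20 < 23:00? ✓; end 20:20 > 12:30? ✓ → yes.
deploy: start 09:45 >= 13:45? ✗; end 10:35 < 23:00? ✓; end 10:35 > 12:30? ✗ → no.
handoff: start 18:25 >= 13:45? ✓; end 22:45 < 23:00? ✓; end 22:45 > 12:30? ✓ → yes.
ingest: start 18:25 >= 13:45? ✓; end 18:50 < 23:00? ✓; end 18:50 > 12:30? ✓ → yes.
interview: start 17:55 >= 13:45? ✓; end 22:10 < 23:00? ✓; end 22:10 > 12:30? ✓ → yes.
lunch: start 13:40 >= 13:45? ✗; end 15:25 < 23:00? ✓; end 15:25 > 12:30? ✓ → no.
onboarding: start 06:25 >= 13:45? ✗; end 07:00 < 23:00? ✓; end 07:00 > 12:30? ✗ → no.
planning: start 11:05 >= 13:45? ✗; end 18:40 < 23:00? ✓; end 18:40 > 12:30? ✓ → no.
sync_call: start 14:00 >= 13:45? ✓; end 17:50 < 23:00? ✓; end 17:50 > 12:30? ✓ → yes.
Result: build, handoff, ingest, interview, sync_call.

build, handoff, ingest, interview, sync_call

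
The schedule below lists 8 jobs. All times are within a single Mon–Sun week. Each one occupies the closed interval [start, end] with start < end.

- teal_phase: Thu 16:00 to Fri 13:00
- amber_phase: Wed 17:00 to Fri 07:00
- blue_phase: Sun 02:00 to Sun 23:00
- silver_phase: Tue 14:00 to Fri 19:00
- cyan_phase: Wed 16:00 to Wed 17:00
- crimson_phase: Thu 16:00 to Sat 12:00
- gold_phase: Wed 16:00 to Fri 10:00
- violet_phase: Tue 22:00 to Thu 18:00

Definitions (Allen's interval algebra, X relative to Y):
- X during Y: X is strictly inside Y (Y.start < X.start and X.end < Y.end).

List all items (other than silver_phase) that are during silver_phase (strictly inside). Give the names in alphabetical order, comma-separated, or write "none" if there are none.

Target silver_phase = [Tue 14:00, Fri 19:00].
amber_phase [Wed 17:00, Fri 07:00] → during → yes.
blue_phase [Sun 02:00, Sun 23:00] → after → no.
crimson_phase [Thu 16:00, Sat 12:00] → overlapped-by → no.
cyan_phase [Wed 16:00, Wed 17:00] → during → yes.
gold_phase [Wed 16:00, Fri 10:00] → during → yes.
teal_phase [Thu 16:00, Fri 13:00] → during → yes.
violet_phase [Tue 22:00, Thu 18:00] → during → yes.
Result: amber_phase, cyan_phase, gold_phase, teal_phase, violet_phase.

amber_phase, cyan_phase, gold_phase, teal_phase, violet_phase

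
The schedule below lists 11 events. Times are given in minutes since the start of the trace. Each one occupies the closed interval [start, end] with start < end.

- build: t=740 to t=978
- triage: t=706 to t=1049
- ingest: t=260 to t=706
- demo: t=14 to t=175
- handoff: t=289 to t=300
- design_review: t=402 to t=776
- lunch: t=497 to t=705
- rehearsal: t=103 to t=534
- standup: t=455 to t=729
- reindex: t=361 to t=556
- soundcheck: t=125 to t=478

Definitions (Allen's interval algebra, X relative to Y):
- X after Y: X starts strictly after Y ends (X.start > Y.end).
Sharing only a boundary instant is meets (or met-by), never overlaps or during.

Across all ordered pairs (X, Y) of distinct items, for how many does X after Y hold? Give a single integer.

25

Checking all 110 ordered pairs for relation 'after'; matching pairs in alphabetical order:
(build, demo): build after demo ✓
(build, handoff): build after handoff ✓
(build, ingest): build after ingest ✓
(build, lunch): build after lunch ✓
(build, rehearsal): build after rehearsal ✓
(build, reindex): build after reindex ✓
(build, soundcheck): build after soundcheck ✓
(build, standup): build after standup ✓
(design_review, demo): design_review after demo ✓
(design_review, handoff): design_review after handoff ✓
(handoff, demo): handoff after demo ✓
(ingest, demo): ingest after demo ✓
(lunch, demo): lunch after demo ✓
(lunch, handoff): lunch after handoff ✓
(lunch, soundcheck): lunch after soundcheck ✓
(reindex, demo): reindex after demo ✓
(reindex, handoff): reindex after handoff ✓
(standup, demo): standup after demo ✓
(standup, handoff): standup after handoff ✓
(triage, demo): triage after demo ✓
(triage, handoff): triage after handoff ✓
(triage, lunch): triage after lunch ✓
(triage, rehearsal): triage after rehearsal ✓
(triage, reindex): triage after reindex ✓
... plus 1 further pairs not listed.
Count: 25.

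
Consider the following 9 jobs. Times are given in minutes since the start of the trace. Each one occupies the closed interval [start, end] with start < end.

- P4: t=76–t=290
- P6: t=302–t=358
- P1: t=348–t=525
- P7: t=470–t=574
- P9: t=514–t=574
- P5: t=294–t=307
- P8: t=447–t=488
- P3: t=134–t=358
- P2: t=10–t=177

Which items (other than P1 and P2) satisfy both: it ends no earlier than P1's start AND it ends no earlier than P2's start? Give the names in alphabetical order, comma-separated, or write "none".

P3, P6, P7, P8, P9

Conditions: its end is no earlier than P1's start (X.end >= t=348) AND its end is no earlier than P2's start (X.end >= t=10).
P3: end t=358 >= t=348? ✓; end t=358 >= t=10? ✓ → yes.
P4: end t=290 >= t=348? ✗; end t=290 >= t=10? ✓ → no.
P5: end t=307 >= t=348? ✗; end t=307 >= t=10? ✓ → no.
P6: end t=358 >= t=348? ✓; end t=358 >= t=10? ✓ → yes.
P7: end t=574 >= t=348? ✓; end t=574 >= t=10? ✓ → yes.
P8: end t=488 >= t=348? ✓; end t=488 >= t=10? ✓ → yes.
P9: end t=574 >= t=348? ✓; end t=574 >= t=10? ✓ → yes.
Result: P3, P6, P7, P8, P9.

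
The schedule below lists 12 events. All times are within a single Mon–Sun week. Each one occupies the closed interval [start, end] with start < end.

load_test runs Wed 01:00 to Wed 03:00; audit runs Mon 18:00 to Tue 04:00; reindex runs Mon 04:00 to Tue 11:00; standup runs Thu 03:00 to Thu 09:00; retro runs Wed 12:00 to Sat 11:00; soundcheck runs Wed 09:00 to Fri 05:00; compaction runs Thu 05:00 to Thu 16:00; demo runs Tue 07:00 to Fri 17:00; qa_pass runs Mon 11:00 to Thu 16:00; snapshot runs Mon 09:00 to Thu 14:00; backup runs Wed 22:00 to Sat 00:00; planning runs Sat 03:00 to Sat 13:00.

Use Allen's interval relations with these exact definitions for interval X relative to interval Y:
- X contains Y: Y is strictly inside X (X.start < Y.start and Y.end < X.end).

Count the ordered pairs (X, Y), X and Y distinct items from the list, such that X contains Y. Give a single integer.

Checking all 132 ordered pairs for relation 'contains'; matching pairs in alphabetical order:
(backup, compaction): backup contains compaction ✓
(backup, standup): backup contains standup ✓
(demo, compaction): demo contains compaction ✓
(demo, load_test): demo contains load_test ✓
(demo, soundcheck): demo contains soundcheck ✓
(demo, standup): demo contains standup ✓
(qa_pass, audit): qa_pass contains audit ✓
(qa_pass, load_test): qa_pass contains load_test ✓
(qa_pass, standup): qa_pass contains standup ✓
(reindex, audit): reindex contains audit ✓
(retro, backup): retro contains backup ✓
(retro, compaction): retro contains compaction ✓
(retro, standup): retro contains standup ✓
(snapshot, audit): snapshot contains audit ✓
(snapshot, load_test): snapshot contains load_test ✓
(snapshot, standup): snapshot contains standup ✓
(soundcheck, compaction): soundcheck contains compaction ✓
(soundcheck, standup): soundcheck contains standup ✓
Count: 18.

18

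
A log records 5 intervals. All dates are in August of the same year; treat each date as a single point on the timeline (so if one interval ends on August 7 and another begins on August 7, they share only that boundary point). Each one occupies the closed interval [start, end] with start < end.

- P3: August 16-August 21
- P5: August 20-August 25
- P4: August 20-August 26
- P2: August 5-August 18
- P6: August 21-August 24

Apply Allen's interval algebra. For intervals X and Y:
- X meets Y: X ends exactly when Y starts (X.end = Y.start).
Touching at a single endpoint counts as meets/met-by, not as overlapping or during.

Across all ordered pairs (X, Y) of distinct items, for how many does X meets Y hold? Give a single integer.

1

Checking all 20 ordered pairs for relation 'meets'; matching pairs in alphabetical order:
(P3, P6): P3 meets P6 ✓
Count: 1.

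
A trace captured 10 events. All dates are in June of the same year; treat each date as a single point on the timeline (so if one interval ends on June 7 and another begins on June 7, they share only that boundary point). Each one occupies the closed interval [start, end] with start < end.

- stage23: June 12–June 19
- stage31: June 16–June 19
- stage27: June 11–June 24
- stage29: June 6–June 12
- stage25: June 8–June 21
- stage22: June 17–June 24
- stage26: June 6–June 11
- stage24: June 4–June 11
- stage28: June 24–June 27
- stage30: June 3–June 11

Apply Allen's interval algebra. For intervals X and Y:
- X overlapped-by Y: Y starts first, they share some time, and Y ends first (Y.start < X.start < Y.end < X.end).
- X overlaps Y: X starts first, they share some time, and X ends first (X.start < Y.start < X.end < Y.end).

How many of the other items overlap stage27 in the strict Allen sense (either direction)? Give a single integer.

2

Target stage27 = [June 11, June 24].
stage22 [June 17, June 24] → finishes → no.
stage23 [June 12, June 19] → during → no.
stage24 [June 4, June 11] → meets → no.
stage25 [June 8, June 21] → overlaps → counts.
stage26 [June 6, June 11] → meets → no.
stage28 [June 24, June 27] → met-by → no.
stage29 [June 6, June 12] → overlaps → counts.
stage30 [June 3, June 11] → meets → no.
stage31 [June 16, June 19] → during → no.
Total: 2.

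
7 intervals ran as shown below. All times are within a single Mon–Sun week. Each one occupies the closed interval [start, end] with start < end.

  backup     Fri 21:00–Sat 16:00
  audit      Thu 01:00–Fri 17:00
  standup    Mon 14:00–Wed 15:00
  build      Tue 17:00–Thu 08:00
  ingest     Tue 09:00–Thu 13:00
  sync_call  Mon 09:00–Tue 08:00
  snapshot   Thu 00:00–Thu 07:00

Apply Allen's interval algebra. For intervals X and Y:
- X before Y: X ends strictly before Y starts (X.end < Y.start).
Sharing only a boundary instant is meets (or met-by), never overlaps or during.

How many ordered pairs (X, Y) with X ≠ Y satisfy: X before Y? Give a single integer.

Checking all 42 ordered pairs for relation 'before'; matching pairs in alphabetical order:
(audit, backup): audit before backup ✓
(build, backup): build before backup ✓
(ingest, backup): ingest before backup ✓
(snapshot, backup): snapshot before backup ✓
(standup, audit): standup before audit ✓
(standup, backup): standup before backup ✓
(standup, snapshot): standup before snapshot ✓
(sync_call, audit): sync_call before audit ✓
(sync_call, backup): sync_call before backup ✓
(sync_call, build): sync_call before build ✓
(sync_call, ingest): sync_call before ingest ✓
(sync_call, snapshot): sync_call before snapshot ✓
Count: 12.

12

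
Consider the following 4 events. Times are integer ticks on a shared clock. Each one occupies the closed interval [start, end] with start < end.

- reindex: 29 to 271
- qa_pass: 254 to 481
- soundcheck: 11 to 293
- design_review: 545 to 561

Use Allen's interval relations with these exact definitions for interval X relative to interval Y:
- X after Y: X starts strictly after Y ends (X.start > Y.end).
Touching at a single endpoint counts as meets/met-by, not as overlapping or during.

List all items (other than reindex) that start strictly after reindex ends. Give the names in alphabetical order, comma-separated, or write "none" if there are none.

design_review

Target reindex = [29, 271].
design_review [545, 561] → after → yes.
qa_pass [254, 481] → overlapped-by → no.
soundcheck [11, 293] → contains → no.
Result: design_review.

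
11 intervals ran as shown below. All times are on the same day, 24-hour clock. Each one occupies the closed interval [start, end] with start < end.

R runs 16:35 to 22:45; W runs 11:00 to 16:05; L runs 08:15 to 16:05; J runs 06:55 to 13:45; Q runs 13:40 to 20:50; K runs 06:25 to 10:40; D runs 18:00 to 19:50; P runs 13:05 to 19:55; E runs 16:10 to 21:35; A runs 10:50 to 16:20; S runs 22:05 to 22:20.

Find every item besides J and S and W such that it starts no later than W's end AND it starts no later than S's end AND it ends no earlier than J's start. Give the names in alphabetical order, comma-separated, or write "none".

Conditions: its start is no later than W's end (X.start <= 16:05) AND its start is no later than S's end (X.start <= 22:20) AND its end is no earlier than J's start (X.end >= 06:55).
A: start 10:50 <= 16:05? ✓; start 10:50 <= 22:20? ✓; end 16:20 >= 06:55? ✓ → yes.
D: start 18:00 <= 16:05? ✗; start 18:00 <= 22:20? ✓; end 19:50 >= 06:55? ✓ → no.
E: start 16:10 <= 16:05? ✗; start 16:10 <= 22:20? ✓; end 21:35 >= 06:55? ✓ → no.
K: start 06:25 <= 16:05? ✓; start 06:25 <= 22:20? ✓; end 10:40 >= 06:55? ✓ → yes.
L: start 08:15 <= 16:05? ✓; start 08:15 <= 22:20? ✓; end 16:05 >= 06:55? ✓ → yes.
P: start 13:05 <= 16:05? ✓; start 13:05 <= 22:20? ✓; end 19:55 >= 06:55? ✓ → yes.
Q: start 13:40 <= 16:05? ✓; start 13:40 <= 22:20? ✓; end 20:50 >= 06:55? ✓ → yes.
R: start 16:35 <= 16:05? ✗; start 16:35 <= 22:20? ✓; end 22:45 >= 06:55? ✓ → no.
Result: A, K, L, P, Q.

A, K, L, P, Q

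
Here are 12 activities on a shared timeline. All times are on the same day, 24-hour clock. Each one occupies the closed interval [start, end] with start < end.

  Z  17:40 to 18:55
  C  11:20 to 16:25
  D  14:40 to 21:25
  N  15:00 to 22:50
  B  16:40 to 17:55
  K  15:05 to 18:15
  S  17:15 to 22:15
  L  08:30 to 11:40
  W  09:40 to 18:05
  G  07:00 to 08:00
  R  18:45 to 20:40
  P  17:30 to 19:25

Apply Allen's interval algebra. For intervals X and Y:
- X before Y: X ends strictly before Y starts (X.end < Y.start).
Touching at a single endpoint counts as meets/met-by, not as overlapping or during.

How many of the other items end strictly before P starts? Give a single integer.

3

Target P = [17:30, 19:25].
B [16:40, 17:55] → overlaps → no.
C [11:20, 16:25] → before → counts.
D [14:40, 21:25] → contains → no.
G [07:00, 08:00] → before → counts.
K [15:05, 18:15] → overlaps → no.
L [08:30, 11:40] → before → counts.
N [15:00, 22:50] → contains → no.
R [18:45, 20:40] → overlapped-by → no.
S [17:15, 22:15] → contains → no.
W [09:40, 18:05] → overlaps → no.
Z [17:40, 18:55] → during → no.
Total: 3.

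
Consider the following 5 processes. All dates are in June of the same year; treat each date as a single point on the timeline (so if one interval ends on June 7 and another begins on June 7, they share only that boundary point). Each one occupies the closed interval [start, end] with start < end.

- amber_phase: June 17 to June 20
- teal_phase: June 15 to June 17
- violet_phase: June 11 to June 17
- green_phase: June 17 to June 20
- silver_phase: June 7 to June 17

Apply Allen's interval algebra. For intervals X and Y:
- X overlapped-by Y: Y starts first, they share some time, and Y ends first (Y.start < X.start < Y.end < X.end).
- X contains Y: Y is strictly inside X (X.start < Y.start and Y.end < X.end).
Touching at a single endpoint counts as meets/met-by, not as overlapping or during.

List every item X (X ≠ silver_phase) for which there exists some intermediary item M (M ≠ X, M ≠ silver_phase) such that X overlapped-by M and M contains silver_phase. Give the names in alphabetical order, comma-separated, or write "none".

Target silver_phase = [June 7, June 17].
Intermediaries M with M contains silver_phase: none.
Union: none.

none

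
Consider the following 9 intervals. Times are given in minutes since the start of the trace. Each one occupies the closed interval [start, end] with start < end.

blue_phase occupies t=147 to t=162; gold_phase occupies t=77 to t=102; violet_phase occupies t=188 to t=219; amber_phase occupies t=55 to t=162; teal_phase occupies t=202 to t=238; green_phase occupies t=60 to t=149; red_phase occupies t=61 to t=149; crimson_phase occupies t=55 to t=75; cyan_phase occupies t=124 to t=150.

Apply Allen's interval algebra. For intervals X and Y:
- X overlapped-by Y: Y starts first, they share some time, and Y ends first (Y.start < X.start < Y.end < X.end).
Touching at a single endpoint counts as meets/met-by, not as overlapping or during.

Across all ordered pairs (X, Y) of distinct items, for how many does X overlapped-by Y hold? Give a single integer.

Checking all 72 ordered pairs for relation 'overlapped-by'; matching pairs in alphabetical order:
(blue_phase, cyan_phase): blue_phase overlapped-by cyan_phase ✓
(blue_phase, green_phase): blue_phase overlapped-by green_phase ✓
(blue_phase, red_phase): blue_phase overlapped-by red_phase ✓
(cyan_phase, green_phase): cyan_phase overlapped-by green_phase ✓
(cyan_phase, red_phase): cyan_phase overlapped-by red_phase ✓
(green_phase, crimson_phase): green_phase overlapped-by crimson_phase ✓
(red_phase, crimson_phase): red_phase overlapped-by crimson_phase ✓
(teal_phase, violet_phase): teal_phase overlapped-by violet_phase ✓
Count: 8.

8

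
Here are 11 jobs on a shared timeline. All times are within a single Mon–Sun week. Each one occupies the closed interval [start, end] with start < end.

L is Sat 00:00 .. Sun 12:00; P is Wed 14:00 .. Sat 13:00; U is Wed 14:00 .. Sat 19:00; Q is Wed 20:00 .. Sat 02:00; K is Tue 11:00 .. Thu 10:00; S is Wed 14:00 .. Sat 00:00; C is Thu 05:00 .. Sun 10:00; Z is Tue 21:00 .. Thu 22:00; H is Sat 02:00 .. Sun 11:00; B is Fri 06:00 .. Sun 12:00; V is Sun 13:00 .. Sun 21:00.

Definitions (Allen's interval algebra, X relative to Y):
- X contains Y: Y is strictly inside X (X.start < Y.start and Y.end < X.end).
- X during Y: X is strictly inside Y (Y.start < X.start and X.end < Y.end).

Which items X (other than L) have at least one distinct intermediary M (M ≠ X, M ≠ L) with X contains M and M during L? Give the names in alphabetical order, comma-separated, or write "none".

B

Target L = [Sat 00:00, Sun 12:00].
Intermediaries M with M during L: H.
Via H — items with X contains H: B.
Union: B.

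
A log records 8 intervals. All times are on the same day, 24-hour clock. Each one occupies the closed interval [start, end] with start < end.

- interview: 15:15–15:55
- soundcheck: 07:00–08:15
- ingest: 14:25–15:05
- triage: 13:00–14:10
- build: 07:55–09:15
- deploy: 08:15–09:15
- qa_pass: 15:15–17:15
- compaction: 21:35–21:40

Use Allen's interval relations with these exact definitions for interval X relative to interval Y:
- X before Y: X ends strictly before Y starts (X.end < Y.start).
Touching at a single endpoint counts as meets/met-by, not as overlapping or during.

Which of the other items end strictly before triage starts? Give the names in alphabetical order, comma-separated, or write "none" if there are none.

Target triage = [13:00, 14:10].
build [07:55, 09:15] → before → yes.
compaction [21:35, 21:40] → after → no.
deploy [08:15, 09:15] → before → yes.
ingest [14:25, 15:05] → after → no.
interview [15:15, 15:55] → after → no.
qa_pass [15:15, 17:15] → after → no.
soundcheck [07:00, 08:15] → before → yes.
Result: build, deploy, soundcheck.

build, deploy, soundcheck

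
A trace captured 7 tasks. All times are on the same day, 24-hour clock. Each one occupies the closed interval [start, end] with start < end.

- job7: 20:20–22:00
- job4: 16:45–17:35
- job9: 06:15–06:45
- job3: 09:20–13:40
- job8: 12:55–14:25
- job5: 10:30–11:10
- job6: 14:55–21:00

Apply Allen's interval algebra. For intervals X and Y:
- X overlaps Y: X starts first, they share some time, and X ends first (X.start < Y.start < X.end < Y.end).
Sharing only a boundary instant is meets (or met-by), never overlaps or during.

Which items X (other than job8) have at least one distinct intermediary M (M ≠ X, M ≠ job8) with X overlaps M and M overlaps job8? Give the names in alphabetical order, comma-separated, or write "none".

Target job8 = [12:55, 14:25].
Intermediaries M with M overlaps job8: job3.
Via job3 — items with X overlaps job3: none.
Union: none.

none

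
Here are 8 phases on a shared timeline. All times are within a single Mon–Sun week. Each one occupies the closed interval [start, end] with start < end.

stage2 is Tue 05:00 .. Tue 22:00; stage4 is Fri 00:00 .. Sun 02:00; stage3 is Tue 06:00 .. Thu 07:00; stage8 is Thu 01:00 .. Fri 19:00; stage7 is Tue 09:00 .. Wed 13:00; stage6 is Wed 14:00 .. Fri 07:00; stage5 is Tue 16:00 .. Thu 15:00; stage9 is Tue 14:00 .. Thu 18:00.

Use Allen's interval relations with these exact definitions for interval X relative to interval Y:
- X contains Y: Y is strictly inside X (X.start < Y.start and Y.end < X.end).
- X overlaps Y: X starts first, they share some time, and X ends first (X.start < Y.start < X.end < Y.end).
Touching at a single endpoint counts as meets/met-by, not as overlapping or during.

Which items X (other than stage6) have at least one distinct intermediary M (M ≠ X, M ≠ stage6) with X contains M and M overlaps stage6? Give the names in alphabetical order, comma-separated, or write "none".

stage9

Target stage6 = [Wed 14:00, Fri 07:00].
Intermediaries M with M overlaps stage6: stage3, stage5, stage9.
Via stage3 — items with X contains stage3: none.
Via stage5 — items with X contains stage5: stage9.
Via stage9 — items with X contains stage9: none.
Union: stage9.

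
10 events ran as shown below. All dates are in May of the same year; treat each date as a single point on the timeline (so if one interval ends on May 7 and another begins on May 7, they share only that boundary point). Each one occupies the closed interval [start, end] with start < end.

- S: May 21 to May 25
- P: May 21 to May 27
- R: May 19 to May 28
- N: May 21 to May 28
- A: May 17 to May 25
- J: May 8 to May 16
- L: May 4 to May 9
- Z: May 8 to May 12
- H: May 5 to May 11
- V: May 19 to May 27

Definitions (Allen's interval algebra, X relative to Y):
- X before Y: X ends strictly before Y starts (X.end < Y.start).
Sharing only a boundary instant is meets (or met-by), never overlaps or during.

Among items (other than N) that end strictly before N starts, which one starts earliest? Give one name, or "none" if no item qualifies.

Target N = [May 21, May 28].
A [May 17, May 25] → overlaps → excluded.
H [May 5, May 11] → before → candidate.
J [May 8, May 16] → before → candidate.
L [May 4, May 9] → before → candidate.
P [May 21, May 27] → starts → excluded.
R [May 19, May 28] → finished-by → excluded.
S [May 21, May 25] → starts → excluded.
V [May 19, May 27] → overlaps → excluded.
Z [May 8, May 12] → before → candidate.
Among candidates, earliest start is May 4 → L.

L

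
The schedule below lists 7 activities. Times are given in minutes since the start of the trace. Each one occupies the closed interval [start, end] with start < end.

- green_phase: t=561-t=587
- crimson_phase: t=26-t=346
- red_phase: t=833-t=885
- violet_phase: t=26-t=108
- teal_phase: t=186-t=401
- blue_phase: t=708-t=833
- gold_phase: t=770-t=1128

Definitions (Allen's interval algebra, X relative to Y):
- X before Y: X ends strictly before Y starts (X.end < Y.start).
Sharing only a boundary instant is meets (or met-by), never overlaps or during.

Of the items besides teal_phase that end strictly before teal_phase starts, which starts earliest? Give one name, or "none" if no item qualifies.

Target teal_phase = [t=186, t=401].
blue_phase [t=708, t=833] → after → excluded.
crimson_phase [t=26, t=346] → overlaps → excluded.
gold_phase [t=770, t=1128] → after → excluded.
green_phase [t=561, t=587] → after → excluded.
red_phase [t=833, t=885] → after → excluded.
violet_phase [t=26, t=108] → before → candidate.
Among candidates, earliest start is t=26 → violet_phase.

violet_phase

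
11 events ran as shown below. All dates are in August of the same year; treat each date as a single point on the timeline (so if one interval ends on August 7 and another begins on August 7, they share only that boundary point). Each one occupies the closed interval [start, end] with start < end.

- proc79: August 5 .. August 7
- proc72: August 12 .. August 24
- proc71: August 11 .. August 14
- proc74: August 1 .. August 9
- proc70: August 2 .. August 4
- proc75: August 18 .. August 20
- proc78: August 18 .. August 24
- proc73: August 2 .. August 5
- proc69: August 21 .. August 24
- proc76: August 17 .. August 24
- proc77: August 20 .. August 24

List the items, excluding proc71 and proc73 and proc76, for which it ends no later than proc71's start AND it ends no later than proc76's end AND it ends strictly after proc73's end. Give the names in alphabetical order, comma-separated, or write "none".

proc74, proc79

Conditions: its end is no later than proc71's start (X.end <= August 11) AND its end is no later than proc76's end (X.end <= August 24) AND its end is strictly after proc73's end (X.end > August 5).
proc69: end August 24 <= August 11? ✗; end August 24 <= August 24? ✓; end August 24 > August 5? ✓ → no.
proc70: end August 4 <= August 11? ✓; end August 4 <= August 24? ✓; end August 4 > August 5? ✗ → no.
proc72: end August 24 <= August 11? ✗; end August 24 <= August 24? ✓; end August 24 > August 5? ✓ → no.
proc74: end August 9 <= August 11? ✓; end August 9 <= August 24? ✓; end August 9 > August 5? ✓ → yes.
proc75: end August 20 <= August 11? ✗; end August 20 <= August 24? ✓; end August 20 > August 5? ✓ → no.
proc77: end August 24 <= August 11? ✗; end August 24 <= August 24? ✓; end August 24 > August 5? ✓ → no.
proc78: end August 24 <= August 11? ✗; end August 24 <= August 24? ✓; end August 24 > August 5? ✓ → no.
proc79: end August 7 <= August 11? ✓; end August 7 <= August 24? ✓; end August 7 > August 5? ✓ → yes.
Result: proc74, proc79.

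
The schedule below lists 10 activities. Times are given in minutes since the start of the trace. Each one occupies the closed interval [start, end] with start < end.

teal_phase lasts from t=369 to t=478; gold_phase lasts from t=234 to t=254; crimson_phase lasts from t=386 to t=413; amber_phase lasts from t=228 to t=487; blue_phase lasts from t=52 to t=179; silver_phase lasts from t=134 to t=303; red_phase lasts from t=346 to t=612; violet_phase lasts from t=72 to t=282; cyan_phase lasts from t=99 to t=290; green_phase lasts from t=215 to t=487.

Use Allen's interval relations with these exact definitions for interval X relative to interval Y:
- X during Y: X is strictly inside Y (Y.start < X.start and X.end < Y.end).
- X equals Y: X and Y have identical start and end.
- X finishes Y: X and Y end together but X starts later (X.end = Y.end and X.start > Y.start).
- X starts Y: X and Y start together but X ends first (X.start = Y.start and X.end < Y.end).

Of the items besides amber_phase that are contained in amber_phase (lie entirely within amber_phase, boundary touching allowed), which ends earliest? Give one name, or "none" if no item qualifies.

Target amber_phase = [t=228, t=487].
blue_phase [t=52, t=179] → before → excluded.
crimson_phase [t=386, t=413] → during → candidate.
cyan_phase [t=99, t=290] → overlaps → excluded.
gold_phase [t=234, t=254] → during → candidate.
green_phase [t=215, t=487] → finished-by → excluded.
red_phase [t=346, t=612] → overlapped-by → excluded.
silver_phase [t=134, t=303] → overlaps → excluded.
teal_phase [t=369, t=478] → during → candidate.
violet_phase [t=72, t=282] → overlaps → excluded.
Among candidates, earliest end is t=254 → gold_phase.

gold_phase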